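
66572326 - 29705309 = 36867017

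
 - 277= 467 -744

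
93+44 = 137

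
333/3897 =37/433  =  0.09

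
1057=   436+621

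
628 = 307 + 321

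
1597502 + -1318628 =278874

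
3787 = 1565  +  2222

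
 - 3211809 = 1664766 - 4876575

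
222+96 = 318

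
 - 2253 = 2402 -4655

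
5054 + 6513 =11567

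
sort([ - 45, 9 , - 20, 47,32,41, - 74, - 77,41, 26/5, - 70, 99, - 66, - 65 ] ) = [ - 77 , - 74 , - 70, - 66,  -  65, - 45, - 20, 26/5, 9, 32, 41, 41,47 , 99] 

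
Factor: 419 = 419^1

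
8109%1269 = 495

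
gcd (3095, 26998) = 1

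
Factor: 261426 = 2^1*3^1*11^1*17^1*233^1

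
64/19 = 3 + 7/19 = 3.37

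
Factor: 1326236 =2^2*233^1 * 1423^1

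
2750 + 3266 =6016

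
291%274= 17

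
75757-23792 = 51965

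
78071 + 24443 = 102514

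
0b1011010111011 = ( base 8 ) 13273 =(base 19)g25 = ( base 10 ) 5819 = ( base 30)6dt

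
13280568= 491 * 27048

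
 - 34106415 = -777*43895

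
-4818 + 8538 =3720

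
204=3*68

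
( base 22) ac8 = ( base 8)11770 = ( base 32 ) 4vo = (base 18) FE0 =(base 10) 5112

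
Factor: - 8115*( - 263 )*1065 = 2272970925 = 3^2*5^2*71^1*263^1 * 541^1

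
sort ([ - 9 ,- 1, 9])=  [ - 9,-1,9 ] 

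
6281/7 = 6281/7 = 897.29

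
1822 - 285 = 1537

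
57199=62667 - 5468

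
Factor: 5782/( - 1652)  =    -  2^( - 1)*7^1 = - 7/2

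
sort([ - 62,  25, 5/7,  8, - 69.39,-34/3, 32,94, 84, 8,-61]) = [ - 69.39, - 62, - 61, - 34/3, 5/7, 8,8,25,32,84,  94 ]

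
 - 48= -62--14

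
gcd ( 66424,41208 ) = 8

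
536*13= 6968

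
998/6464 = 499/3232 = 0.15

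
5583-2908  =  2675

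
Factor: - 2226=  - 2^1 * 3^1*7^1*53^1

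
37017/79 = 468 + 45/79=468.57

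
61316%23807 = 13702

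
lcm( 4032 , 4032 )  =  4032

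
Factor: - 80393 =  -  17^1*4729^1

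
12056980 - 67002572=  - 54945592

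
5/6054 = 5/6054 = 0.00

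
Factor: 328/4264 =1/13 = 13^(-1 )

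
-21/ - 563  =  21/563 = 0.04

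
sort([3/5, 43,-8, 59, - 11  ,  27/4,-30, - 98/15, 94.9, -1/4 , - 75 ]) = [-75, - 30, - 11, - 8, - 98/15, - 1/4,3/5 , 27/4,43, 59,94.9]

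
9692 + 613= 10305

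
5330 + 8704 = 14034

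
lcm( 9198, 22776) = 478296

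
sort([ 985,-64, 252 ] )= [ - 64,252, 985 ] 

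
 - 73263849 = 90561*( - 809 ) 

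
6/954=1/159=0.01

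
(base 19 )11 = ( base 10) 20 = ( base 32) k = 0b10100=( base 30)k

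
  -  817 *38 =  - 31046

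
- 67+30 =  - 37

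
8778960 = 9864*890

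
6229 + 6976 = 13205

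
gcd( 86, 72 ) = 2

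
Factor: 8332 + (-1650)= 2^1*13^1*257^1 = 6682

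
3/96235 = 3/96235 = 0.00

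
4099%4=3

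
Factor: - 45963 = -3^2*5107^1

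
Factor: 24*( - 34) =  - 2^4*3^1  *17^1 = - 816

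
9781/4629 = 2 + 523/4629 = 2.11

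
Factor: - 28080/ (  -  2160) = 13=13^1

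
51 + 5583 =5634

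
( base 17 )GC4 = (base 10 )4832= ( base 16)12e0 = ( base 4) 1023200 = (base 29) 5LI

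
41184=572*72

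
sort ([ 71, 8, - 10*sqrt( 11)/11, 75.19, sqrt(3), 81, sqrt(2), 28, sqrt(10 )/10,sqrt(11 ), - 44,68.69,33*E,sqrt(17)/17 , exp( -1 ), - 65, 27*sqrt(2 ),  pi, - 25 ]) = [ - 65, - 44,-25, - 10*sqrt(11)/11, sqrt(17 ) /17,sqrt(10 ) /10, exp( - 1 ) , sqrt( 2), sqrt( 3 ),pi,sqrt( 11), 8, 28, 27 * sqrt( 2), 68.69, 71, 75.19, 81, 33 * E]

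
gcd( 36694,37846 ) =2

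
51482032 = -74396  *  ( - 692 ) 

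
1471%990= 481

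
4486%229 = 135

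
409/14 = 29 + 3/14=29.21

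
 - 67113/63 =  - 1066 + 5/7 = - 1065.29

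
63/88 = 63/88 = 0.72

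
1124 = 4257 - 3133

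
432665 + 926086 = 1358751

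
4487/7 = 641 = 641.00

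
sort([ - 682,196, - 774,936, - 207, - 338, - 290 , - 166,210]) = [ - 774, - 682,  -  338, - 290, - 207, - 166,196,210,936] 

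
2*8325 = 16650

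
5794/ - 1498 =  -2897/749 = -3.87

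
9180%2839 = 663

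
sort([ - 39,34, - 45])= [-45, - 39,34] 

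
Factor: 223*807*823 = 3^1*223^1*269^1 *823^1 = 148107903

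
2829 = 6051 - 3222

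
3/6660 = 1/2220 = 0.00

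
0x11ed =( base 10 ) 4589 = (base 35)3q4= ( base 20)b99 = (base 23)8fc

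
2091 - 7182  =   - 5091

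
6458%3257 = 3201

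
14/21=2/3 = 0.67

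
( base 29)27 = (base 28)29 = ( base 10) 65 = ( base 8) 101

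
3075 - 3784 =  - 709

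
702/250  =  351/125 = 2.81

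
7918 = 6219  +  1699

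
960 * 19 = 18240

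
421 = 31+390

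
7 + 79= 86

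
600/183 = 200/61= 3.28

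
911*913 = 831743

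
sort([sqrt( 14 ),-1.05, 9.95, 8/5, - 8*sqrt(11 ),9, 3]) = [ - 8*sqrt( 11 ), - 1.05, 8/5,3, sqrt( 14), 9, 9.95]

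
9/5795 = 9/5795  =  0.00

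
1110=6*185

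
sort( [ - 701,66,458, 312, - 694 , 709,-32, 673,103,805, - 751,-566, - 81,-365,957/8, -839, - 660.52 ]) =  [ - 839, - 751,- 701, - 694,-660.52, - 566,-365, - 81, - 32,66, 103, 957/8, 312,458,673,709,  805]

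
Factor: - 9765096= - 2^3*3^1*11^1 * 47^1*787^1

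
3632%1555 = 522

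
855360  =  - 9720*( - 88)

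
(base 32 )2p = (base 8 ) 131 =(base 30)2t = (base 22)41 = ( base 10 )89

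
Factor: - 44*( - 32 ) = 2^7 * 11^1  =  1408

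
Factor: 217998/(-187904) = -297/256 = - 2^(-8) * 3^3*11^1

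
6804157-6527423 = 276734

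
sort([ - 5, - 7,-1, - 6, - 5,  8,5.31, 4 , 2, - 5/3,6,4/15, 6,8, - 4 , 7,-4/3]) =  [ - 7, - 6,- 5,  -  5 , - 4 ,  -  5/3, -4/3, - 1,4/15,  2, 4,5.31,6,6,7,8, 8]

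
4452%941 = 688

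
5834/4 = 1458+ 1/2 = 1458.50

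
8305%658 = 409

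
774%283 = 208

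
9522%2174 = 826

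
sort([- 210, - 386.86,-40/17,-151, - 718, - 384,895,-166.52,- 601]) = [ -718,-601, - 386.86, - 384 , - 210,  -  166.52, - 151, - 40/17, 895 ] 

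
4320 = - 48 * (-90)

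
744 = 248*3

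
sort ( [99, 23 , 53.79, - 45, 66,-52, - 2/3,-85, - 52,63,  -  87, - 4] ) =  [-87,-85, - 52,-52,-45,-4,- 2/3 , 23,53.79, 63,  66, 99]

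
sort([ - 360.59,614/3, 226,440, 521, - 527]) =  [ - 527,-360.59,614/3,226, 440,521 ] 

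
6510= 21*310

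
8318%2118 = 1964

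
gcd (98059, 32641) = 1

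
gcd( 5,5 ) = 5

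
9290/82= 4645/41 =113.29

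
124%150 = 124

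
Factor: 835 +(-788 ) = 47^1=47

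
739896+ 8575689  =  9315585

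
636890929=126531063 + 510359866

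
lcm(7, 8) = 56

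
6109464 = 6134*996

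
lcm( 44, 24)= 264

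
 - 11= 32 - 43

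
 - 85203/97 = -85203/97 = - 878.38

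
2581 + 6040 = 8621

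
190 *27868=5294920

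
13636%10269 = 3367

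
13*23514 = 305682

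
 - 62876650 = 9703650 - 72580300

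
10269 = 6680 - -3589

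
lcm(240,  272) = 4080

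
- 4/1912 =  -1/478 = - 0.00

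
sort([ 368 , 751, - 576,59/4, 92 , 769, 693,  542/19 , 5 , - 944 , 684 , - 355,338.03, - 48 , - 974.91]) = [ -974.91, - 944, - 576, -355, - 48, 5 , 59/4,  542/19,92, 338.03, 368 , 684 , 693,751, 769 ] 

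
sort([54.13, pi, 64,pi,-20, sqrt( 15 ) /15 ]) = [ - 20,sqrt( 15 )/15, pi,pi, 54.13,64] 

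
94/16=47/8 = 5.88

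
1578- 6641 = - 5063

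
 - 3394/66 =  -1697/33= -51.42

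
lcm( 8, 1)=8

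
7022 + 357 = 7379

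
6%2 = 0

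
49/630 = 7/90 = 0.08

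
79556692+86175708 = 165732400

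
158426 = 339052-180626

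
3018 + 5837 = 8855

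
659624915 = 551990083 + 107634832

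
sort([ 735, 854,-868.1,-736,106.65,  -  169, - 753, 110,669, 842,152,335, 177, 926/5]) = [ - 868.1,-753, - 736, - 169, 106.65,110 , 152,177, 926/5,335,669,735 , 842,854 ] 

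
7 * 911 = 6377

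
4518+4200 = 8718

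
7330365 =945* 7757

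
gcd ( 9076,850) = 2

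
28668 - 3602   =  25066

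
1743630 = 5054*345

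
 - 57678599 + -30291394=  - 87969993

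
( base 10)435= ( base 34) CR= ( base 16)1b3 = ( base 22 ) jh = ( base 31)E1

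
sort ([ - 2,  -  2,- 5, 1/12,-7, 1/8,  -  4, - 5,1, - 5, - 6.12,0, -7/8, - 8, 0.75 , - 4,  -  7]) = [ - 8, - 7 , - 7,  -  6.12,  -  5, - 5, - 5, - 4,-4,  -  2, - 2, - 7/8, 0, 1/12,1/8, 0.75, 1]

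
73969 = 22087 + 51882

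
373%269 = 104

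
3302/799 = 4+106/799 = 4.13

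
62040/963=20680/321 = 64.42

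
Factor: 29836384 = 2^5*19^1 * 31^1  *  1583^1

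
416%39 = 26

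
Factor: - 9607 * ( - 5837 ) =13^2*  449^1*  739^1 = 56076059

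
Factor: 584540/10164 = 3^( - 1 ) * 5^1*7^( - 1 )*11^( - 1 ) * 2657^1 = 13285/231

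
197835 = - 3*( - 65945)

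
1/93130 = 1/93130 = 0.00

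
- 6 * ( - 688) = 4128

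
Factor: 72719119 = 11^1*193^1 * 34253^1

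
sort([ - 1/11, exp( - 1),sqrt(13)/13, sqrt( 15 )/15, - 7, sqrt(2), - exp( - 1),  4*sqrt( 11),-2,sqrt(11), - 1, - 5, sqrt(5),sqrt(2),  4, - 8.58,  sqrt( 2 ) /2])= [ - 8.58, - 7,  -  5, - 2, - 1, - exp ( - 1 ) , - 1/11, sqrt(15 )/15,sqrt( 13)/13,exp( -1),  sqrt( 2) /2, sqrt( 2 ),  sqrt( 2),sqrt( 5), sqrt ( 11),4,4*sqrt(11 )]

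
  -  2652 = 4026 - 6678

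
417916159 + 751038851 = 1168955010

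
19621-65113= - 45492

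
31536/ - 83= -380  +  4/83=-379.95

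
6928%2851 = 1226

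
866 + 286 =1152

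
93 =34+59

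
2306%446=76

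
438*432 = 189216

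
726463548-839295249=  - 112831701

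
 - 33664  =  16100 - 49764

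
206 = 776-570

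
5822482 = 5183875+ 638607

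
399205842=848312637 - 449106795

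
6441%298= 183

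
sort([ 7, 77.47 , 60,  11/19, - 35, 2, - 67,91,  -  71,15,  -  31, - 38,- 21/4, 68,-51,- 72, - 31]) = [ - 72, - 71, - 67,  -  51,  -  38, - 35, - 31,  -  31, - 21/4, 11/19,2, 7, 15, 60, 68, 77.47, 91 ] 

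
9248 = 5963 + 3285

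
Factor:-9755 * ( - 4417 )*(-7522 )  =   - 2^1*5^1*7^1*631^1*1951^1*3761^1 =- 324106694870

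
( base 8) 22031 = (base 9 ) 13607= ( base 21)kk1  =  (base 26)DHB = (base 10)9241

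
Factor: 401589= 3^2*44621^1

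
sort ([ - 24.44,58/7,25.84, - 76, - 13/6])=[  -  76, - 24.44, - 13/6 , 58/7,25.84]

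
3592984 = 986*3644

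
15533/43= 361+10/43 =361.23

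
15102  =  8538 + 6564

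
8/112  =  1/14=0.07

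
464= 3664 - 3200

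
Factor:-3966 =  -2^1*3^1 * 661^1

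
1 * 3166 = 3166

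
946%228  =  34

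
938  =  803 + 135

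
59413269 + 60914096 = 120327365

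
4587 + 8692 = 13279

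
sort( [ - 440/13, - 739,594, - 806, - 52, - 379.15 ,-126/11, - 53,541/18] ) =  [ - 806, - 739,-379.15, - 53, - 52, -440/13, - 126/11 , 541/18,594]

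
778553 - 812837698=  - 812059145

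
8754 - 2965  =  5789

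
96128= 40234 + 55894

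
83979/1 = 83979 = 83979.00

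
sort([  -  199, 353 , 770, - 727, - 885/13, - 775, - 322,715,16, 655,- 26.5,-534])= [ - 775, -727 , - 534, - 322, - 199 , - 885/13,- 26.5,16,353, 655 , 715,  770 ]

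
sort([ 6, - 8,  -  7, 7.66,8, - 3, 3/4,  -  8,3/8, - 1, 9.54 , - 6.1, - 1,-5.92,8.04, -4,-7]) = [- 8,-8,-7,- 7, - 6.1, - 5.92, - 4, - 3, -1, - 1,3/8, 3/4, 6,  7.66, 8, 8.04,  9.54] 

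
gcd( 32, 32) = 32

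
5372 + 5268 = 10640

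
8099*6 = 48594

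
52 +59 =111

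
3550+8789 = 12339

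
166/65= 2 + 36/65 = 2.55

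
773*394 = 304562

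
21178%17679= 3499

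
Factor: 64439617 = 11^1*1511^1*3877^1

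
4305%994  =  329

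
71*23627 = 1677517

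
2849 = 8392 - 5543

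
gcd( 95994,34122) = 6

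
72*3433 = 247176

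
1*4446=4446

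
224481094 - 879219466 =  - 654738372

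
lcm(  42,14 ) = 42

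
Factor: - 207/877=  - 3^2*23^1*877^( - 1)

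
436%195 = 46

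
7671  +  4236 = 11907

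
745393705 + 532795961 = 1278189666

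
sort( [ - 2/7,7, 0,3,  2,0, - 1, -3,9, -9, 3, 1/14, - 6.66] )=[ - 9, - 6.66, -3,-1, - 2/7,0,0, 1/14,2, 3, 3, 7,9 ]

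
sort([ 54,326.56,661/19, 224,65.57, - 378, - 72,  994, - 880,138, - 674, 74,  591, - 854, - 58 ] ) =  [ - 880,-854,- 674, - 378, - 72, - 58,661/19,54,65.57, 74,138, 224, 326.56, 591,994]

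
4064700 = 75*54196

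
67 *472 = 31624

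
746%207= 125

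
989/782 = 43/34 = 1.26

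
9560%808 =672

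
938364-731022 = 207342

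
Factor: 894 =2^1*3^1*149^1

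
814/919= 814/919 = 0.89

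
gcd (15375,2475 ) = 75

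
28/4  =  7=7.00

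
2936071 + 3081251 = 6017322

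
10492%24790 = 10492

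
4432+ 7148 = 11580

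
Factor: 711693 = 3^3*43^1*613^1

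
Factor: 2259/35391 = 3/47  =  3^1*47^(-1 ) 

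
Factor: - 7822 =  -  2^1* 3911^1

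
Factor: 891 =3^4*11^1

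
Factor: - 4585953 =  - 3^1*421^1*3631^1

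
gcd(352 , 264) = 88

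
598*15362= 9186476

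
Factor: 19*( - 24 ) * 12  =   - 5472  =  -2^5 * 3^2*19^1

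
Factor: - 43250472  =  -2^3*3^2* 600701^1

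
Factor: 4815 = 3^2* 5^1*107^1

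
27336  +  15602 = 42938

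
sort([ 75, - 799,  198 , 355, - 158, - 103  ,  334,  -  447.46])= [ - 799, - 447.46 ,-158,-103 , 75, 198,334,355]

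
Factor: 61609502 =2^1*23^1* 1339337^1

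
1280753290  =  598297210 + 682456080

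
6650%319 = 270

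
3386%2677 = 709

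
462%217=28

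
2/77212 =1/38606 = 0.00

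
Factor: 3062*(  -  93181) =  - 2^1*11^1*43^1*197^1*1531^1 = - 285320222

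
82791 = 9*9199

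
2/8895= 2/8895 = 0.00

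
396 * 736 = 291456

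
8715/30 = 290+1/2 = 290.50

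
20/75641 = 20/75641 = 0.00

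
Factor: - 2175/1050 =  - 2^(-1 )*7^( - 1) * 29^1 =- 29/14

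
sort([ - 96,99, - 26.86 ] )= [ - 96, - 26.86, 99] 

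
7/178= 7/178 = 0.04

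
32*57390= 1836480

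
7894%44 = 18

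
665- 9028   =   - 8363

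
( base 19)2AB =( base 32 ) sr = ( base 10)923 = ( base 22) 1JL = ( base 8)1633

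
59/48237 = 59/48237 = 0.00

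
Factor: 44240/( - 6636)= - 20/3= - 2^2*3^( - 1 ) * 5^1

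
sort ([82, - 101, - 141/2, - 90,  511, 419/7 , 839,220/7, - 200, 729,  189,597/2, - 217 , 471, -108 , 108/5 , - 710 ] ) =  [-710,- 217, - 200 , - 108, - 101, - 90, - 141/2,108/5,220/7,419/7, 82,189 , 597/2, 471, 511,  729,839 ] 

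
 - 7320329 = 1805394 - 9125723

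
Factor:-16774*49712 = - 833869088 = - 2^5*13^1*239^1*8387^1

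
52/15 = 52/15 = 3.47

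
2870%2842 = 28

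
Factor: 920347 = 337^1*2731^1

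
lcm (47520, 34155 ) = 1092960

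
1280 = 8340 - 7060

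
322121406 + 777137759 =1099259165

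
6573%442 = 385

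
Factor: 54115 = 5^1*79^1*137^1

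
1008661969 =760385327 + 248276642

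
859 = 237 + 622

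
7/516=7/516 = 0.01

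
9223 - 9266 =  - 43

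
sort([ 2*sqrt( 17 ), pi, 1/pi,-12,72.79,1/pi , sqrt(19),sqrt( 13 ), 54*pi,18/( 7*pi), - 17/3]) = [-12, - 17/3,1/pi,1/pi, 18/( 7*pi ),pi,sqrt( 13 ), sqrt( 19),2*sqrt( 17),72.79,54 * pi] 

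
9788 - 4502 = 5286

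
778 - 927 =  - 149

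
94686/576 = 15781/96 = 164.39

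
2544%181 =10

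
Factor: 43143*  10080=434881440=2^5*3^3*5^1 * 7^1*73^1*197^1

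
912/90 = 152/15 = 10.13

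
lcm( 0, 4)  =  0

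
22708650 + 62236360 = 84945010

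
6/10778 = 3/5389 = 0.00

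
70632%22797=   2241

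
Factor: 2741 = 2741^1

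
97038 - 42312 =54726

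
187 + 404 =591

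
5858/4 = 2929/2 = 1464.50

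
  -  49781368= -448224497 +398443129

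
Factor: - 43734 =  - 2^1*3^1*37^1*197^1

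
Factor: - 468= - 2^2 * 3^2*13^1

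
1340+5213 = 6553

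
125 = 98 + 27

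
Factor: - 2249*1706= - 3836794 = - 2^1*13^1*173^1*853^1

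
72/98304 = 3/4096 = 0.00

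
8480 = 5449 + 3031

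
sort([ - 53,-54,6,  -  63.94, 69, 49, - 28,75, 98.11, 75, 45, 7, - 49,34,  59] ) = [-63.94, - 54 , - 53,-49,  -  28, 6, 7, 34,45, 49, 59,69,75, 75,98.11 ] 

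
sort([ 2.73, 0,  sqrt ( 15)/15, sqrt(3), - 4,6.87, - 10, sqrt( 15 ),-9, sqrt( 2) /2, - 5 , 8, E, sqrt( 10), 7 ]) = [-10, - 9, - 5,-4, 0, sqrt( 15 ) /15, sqrt( 2)/2, sqrt( 3 ), E,2.73,sqrt( 10),sqrt(15), 6.87, 7, 8]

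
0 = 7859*0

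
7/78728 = 7/78728   =  0.00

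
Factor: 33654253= 33654253^1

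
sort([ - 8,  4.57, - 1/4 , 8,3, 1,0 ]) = [ - 8, - 1/4, 0,  1,3 , 4.57,8 ]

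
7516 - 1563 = 5953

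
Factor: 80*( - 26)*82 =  - 170560 = -  2^6*5^1*13^1*41^1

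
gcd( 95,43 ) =1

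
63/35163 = 7/3907 = 0.00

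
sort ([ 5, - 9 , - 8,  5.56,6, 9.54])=[ - 9, - 8, 5,  5.56, 6,9.54] 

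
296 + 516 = 812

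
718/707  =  1+11/707   =  1.02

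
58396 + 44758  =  103154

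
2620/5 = 524  =  524.00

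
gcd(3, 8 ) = 1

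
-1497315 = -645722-851593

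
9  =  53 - 44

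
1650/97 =1650/97= 17.01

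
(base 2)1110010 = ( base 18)66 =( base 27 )46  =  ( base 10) 114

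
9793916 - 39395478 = -29601562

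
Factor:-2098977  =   - 3^1*137^1*5107^1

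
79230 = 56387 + 22843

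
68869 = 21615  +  47254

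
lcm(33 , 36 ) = 396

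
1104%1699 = 1104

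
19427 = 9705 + 9722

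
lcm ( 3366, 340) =33660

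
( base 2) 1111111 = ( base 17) 78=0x7f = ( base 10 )127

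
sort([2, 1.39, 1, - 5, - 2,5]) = [ - 5,-2, 1, 1.39, 2, 5]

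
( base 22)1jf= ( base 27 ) 16Q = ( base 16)395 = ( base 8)1625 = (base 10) 917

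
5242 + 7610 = 12852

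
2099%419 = 4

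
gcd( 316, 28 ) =4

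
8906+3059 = 11965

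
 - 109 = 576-685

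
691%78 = 67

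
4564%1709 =1146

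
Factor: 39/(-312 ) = -1/8 = - 2^(  -  3) 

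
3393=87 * 39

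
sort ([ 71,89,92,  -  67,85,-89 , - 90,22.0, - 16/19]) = [  -  90, - 89 ,-67,  -  16/19, 22.0,71, 85, 89,92]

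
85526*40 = 3421040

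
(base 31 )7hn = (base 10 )7277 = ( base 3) 100222112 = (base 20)I3H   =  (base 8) 16155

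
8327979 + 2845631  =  11173610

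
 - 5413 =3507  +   - 8920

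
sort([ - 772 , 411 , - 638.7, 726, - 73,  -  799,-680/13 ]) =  [-799, - 772, - 638.7,-73, - 680/13, 411, 726]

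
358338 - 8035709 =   -  7677371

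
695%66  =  35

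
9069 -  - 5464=14533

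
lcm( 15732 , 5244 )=15732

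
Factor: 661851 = 3^4*8171^1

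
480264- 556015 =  - 75751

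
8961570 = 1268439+7693131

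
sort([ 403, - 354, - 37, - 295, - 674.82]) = [ - 674.82,-354, - 295,-37,403] 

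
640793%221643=197507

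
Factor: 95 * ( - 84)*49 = -2^2*3^1*5^1*7^3 * 19^1 = -  391020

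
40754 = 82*497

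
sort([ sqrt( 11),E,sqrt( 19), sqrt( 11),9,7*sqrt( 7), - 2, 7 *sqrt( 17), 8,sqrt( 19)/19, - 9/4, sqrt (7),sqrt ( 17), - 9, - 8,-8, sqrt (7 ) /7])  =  [ - 9, - 8,- 8,-9/4,- 2, sqrt (19 ) /19, sqrt( 7) /7, sqrt( 7), E, sqrt( 11)  ,  sqrt( 11), sqrt(17 ), sqrt(19) , 8, 9, 7*sqrt (7 ),7*sqrt(17 ) ]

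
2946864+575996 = 3522860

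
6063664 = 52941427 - 46877763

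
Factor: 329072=2^4*131^1 * 157^1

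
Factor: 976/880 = 61/55 = 5^(- 1 ) * 11^( - 1 ) * 61^1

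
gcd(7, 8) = 1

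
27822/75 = 9274/25 = 370.96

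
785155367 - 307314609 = 477840758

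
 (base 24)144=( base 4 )22210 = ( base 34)JU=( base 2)1010100100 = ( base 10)676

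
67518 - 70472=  - 2954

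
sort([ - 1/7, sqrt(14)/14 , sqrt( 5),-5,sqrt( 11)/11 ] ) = [-5, -1/7,sqrt(14) /14, sqrt(11 ) /11, sqrt (5 )]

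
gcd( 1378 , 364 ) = 26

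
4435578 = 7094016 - 2658438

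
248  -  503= - 255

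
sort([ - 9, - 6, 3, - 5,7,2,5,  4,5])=[ - 9,-6, - 5,2, 3, 4, 5 , 5, 7] 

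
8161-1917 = 6244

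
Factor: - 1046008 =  - 2^3 * 53^1*2467^1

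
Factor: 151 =151^1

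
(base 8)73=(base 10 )59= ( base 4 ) 323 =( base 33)1Q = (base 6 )135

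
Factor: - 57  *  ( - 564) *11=2^2*3^2*11^1*19^1 * 47^1=353628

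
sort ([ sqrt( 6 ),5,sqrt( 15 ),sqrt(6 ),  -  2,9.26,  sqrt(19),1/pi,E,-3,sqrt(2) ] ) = [ - 3,-2,1/pi, sqrt (2 ),sqrt( 6 ), sqrt(6 ),E, sqrt(15),sqrt( 19 ), 5,9.26]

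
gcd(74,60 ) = 2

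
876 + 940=1816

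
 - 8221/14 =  - 8221/14 = -  587.21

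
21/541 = 21/541 = 0.04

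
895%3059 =895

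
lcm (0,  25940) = 0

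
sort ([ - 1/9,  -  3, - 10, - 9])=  [ - 10,-9, - 3 , - 1/9] 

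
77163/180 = 25721/60 = 428.68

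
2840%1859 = 981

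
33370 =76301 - 42931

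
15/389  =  15/389=   0.04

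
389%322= 67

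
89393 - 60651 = 28742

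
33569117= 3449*9733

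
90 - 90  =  0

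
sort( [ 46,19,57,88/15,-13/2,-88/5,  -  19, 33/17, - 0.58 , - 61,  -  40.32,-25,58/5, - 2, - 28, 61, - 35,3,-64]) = [-64, - 61, - 40.32, - 35,-28,-25, - 19, - 88/5,-13/2,-2, - 0.58,33/17, 3, 88/15, 58/5,19, 46,57,61]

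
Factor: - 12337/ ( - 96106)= 2^( - 1)* 13^2* 29^( - 1 )*73^1*1657^( - 1)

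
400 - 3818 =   -  3418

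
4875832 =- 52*( - 93766)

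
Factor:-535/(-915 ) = 3^(-1) * 61^( - 1)*107^1 = 107/183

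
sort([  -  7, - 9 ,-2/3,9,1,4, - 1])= [ - 9, - 7,-1, - 2/3 , 1,4, 9]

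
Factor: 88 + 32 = 120 = 2^3*3^1*5^1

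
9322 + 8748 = 18070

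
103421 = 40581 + 62840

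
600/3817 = 600/3817  =  0.16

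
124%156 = 124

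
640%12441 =640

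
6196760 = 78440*79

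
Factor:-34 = - 2^1*17^1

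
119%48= 23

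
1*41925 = 41925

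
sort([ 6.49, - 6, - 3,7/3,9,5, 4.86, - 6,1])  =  [ -6, - 6, - 3,1, 7/3,4.86,  5,  6.49, 9 ] 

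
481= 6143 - 5662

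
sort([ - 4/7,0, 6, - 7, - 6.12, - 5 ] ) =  [ - 7,-6.12, - 5, - 4/7,0 , 6 ] 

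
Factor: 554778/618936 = 147/164 = 2^ (- 2 )*3^1*7^2*41^( - 1) 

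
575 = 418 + 157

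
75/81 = 25/27 = 0.93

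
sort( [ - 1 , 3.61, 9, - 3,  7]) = [ - 3, -1, 3.61 , 7, 9]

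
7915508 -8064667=  -  149159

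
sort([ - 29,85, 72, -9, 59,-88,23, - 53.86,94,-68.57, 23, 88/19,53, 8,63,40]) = [ - 88, - 68.57 , - 53.86, - 29, - 9, 88/19,8, 23,23,40,53,59, 63,72,  85, 94 ]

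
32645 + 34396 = 67041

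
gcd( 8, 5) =1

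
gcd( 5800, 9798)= 2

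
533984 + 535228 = 1069212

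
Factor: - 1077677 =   -  1077677^1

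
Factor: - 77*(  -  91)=7^2 *11^1*13^1 = 7007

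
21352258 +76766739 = 98118997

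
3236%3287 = 3236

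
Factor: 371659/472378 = 2^ (-1 )*401^(-1)*631^1 = 631/802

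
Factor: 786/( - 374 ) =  - 393/187 = - 3^1*11^( - 1 )*17^(-1 )* 131^1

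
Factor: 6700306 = 2^1*79^1*42407^1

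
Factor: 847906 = 2^1*353^1*1201^1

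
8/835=8/835 = 0.01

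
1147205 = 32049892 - 30902687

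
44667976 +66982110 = 111650086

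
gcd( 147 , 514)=1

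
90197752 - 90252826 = - 55074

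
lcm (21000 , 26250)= 105000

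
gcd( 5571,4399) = 1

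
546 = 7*78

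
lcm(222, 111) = 222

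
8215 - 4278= 3937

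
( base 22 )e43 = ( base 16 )1ad3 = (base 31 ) 74g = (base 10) 6867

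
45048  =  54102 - 9054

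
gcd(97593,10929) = 3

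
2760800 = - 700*( - 3944 )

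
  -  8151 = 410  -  8561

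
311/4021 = 311/4021 = 0.08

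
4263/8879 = 4263/8879 =0.48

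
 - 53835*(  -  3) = 161505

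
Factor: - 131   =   - 131^1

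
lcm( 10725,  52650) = 579150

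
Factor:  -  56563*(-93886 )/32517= 2^1*3^(-2)*13^2*19^1*23^1*157^1*229^1*3613^( - 1)= 5310473818/32517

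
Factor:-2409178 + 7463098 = 2^5 * 3^1*5^1*10529^1 = 5053920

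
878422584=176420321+702002263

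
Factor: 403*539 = 217217 = 7^2*11^1 * 13^1*31^1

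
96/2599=96/2599=0.04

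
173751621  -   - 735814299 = 909565920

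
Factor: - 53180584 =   -  2^3*6647573^1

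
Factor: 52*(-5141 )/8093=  -2^2*13^1 *53^1*97^1*8093^(-1)= - 267332/8093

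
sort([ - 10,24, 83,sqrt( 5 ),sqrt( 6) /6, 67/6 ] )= [  -  10, sqrt(6)/6, sqrt(5 ) , 67/6, 24 , 83 ]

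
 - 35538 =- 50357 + 14819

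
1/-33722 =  - 1 + 33721/33722 = - 0.00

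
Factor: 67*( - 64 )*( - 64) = 2^12*67^1 = 274432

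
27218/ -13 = -2094 + 4/13 = - 2093.69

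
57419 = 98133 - 40714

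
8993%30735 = 8993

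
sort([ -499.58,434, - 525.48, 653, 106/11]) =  [  -  525.48,-499.58, 106/11, 434,653 ]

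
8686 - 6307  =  2379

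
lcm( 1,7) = 7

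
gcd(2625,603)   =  3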